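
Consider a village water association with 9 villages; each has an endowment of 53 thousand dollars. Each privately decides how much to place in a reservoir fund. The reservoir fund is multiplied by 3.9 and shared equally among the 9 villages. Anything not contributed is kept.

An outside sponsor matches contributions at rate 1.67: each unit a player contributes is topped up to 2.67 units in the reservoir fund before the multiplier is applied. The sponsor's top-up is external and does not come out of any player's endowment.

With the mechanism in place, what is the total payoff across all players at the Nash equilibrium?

Under the mechanism each unit contributed yields 3.9 × 2.67 / 9 = 1.1570 back to its contributor per unit of net cost, which exceeds 1, making full contribution the dominant choice for everyone.
At the Nash equilibrium everyone contributes 53. Group total payoff = 3.9 × 2.67 × 477 = 4967.00.

4967.00 thousand dollars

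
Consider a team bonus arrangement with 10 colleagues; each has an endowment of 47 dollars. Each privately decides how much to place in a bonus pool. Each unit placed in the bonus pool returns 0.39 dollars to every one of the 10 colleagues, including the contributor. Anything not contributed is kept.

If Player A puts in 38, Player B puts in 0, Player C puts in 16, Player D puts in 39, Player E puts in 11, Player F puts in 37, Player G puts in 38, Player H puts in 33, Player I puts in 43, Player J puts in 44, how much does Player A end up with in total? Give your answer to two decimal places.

125.61 dollars

Total contributed: 38 + 0 + 16 + 39 + 11 + 37 + 38 + 33 + 43 + 44 = 299.
Each receives 0.39 × 299 = 116.61 from the bonus pool.
Player A keeps 47 − 38 = 9, so Player A's payoff is 9 + 116.61 = 125.61.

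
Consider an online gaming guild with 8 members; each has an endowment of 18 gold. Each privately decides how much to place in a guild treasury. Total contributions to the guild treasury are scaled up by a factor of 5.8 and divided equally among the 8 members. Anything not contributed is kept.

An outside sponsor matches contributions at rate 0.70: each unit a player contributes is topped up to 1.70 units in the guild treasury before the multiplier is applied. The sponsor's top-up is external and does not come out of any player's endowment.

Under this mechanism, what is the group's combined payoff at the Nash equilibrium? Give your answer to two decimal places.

Under the mechanism each unit contributed yields 5.8 × 1.70 / 8 = 1.2325 back to its contributor per unit of net cost, which exceeds 1, making full contribution the dominant choice for everyone.
At the Nash equilibrium everyone contributes 18. Group total payoff = 5.8 × 1.70 × 144 = 1419.84.

1419.84 gold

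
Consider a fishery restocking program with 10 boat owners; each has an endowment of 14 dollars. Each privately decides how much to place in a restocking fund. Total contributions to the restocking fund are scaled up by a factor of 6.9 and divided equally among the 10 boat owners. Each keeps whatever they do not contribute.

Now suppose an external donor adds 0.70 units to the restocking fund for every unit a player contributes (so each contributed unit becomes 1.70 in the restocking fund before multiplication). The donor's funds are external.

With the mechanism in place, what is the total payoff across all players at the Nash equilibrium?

1642.20 dollars

With the mechanism, a contributed unit returns 6.9 × 1.70 / 10 = 1.1730 per unit of net cost to the contributor — now above 1 — so contributing fully is weakly dominant for every player.
So the Nash equilibrium is full contribution by all 10; the group earns 6.9 × 1.70 × 140 = 1642.20.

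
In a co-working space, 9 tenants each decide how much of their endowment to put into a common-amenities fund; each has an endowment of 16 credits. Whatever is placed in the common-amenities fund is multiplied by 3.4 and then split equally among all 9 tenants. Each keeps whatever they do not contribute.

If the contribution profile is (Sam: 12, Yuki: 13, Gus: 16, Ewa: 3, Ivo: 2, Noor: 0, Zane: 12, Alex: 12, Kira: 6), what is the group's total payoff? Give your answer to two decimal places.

Total contributed: 12 + 13 + 16 + 3 + 2 + 0 + 12 + 12 + 6 = 76; total kept: 9 × 16 − 76 = 68.
The common-amenities fund pays out 3.4 × 76 = 258.40 in aggregate.
Group total = 68 + 258.40 = 326.40.

326.40 credits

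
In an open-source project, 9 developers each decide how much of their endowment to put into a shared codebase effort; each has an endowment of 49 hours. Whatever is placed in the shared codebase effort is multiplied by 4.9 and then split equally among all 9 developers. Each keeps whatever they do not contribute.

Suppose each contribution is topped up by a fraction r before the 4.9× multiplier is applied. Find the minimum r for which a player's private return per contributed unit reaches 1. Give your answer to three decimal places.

With matching at rate r, one contributed unit becomes (1 + r) in the shared codebase effort and returns 4.9 × (1 + r) / 9 to the contributor.
Setting this equal to 1: 1 + r = 9/4.9 = 1.8367.
So the minimum matching rate is r = 1.8367 − 1 = 0.837.

0.837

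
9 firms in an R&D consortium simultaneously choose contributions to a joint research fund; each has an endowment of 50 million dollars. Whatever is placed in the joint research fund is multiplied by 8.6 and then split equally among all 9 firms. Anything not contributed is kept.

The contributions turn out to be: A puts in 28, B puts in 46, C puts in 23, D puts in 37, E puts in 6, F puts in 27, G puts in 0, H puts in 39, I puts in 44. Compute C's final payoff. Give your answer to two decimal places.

265.89 million dollars

Total contributed: 28 + 46 + 23 + 37 + 6 + 27 + 0 + 39 + 44 = 250.
Each receives 8.6 × 250 / 9 = 238.89 from the joint research fund.
C keeps 50 − 23 = 27, so C's payoff is 27 + 238.89 = 265.89.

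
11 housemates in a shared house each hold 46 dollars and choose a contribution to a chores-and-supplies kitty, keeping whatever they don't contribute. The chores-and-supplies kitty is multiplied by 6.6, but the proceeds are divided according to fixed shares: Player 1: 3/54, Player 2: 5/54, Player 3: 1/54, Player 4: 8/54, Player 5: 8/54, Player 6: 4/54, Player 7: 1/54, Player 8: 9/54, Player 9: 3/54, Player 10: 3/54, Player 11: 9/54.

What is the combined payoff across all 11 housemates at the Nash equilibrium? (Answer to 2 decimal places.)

1021.20 dollars

For player j, contributing a unit is worthwhile iff 6.6 × (j's share) ≥ 1, i.e. iff j's share is at least 0.1515.
Player 8 and Player 11 are above the threshold, contributing 46 each; the remaining 9 contribute 0. Total contributed: 92.
The chores-and-supplies kitty pays out 6.6 × 92 = 607.20 in total (split across the unequal shares, but the aggregate is all that matters for the group sum).
The 9 free-riders keep 46 each, adding 414. Group total = 414 + 607.20 = 1021.20.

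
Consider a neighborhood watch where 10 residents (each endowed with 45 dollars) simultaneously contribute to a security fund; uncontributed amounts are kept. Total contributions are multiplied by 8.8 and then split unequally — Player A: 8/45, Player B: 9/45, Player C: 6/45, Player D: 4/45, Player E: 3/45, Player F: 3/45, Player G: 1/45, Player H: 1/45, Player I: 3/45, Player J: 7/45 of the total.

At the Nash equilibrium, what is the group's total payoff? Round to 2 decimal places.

For player j, contributing a unit is worthwhile iff 8.8 × (j's share) ≥ 1, i.e. iff j's share is at least 0.1136.
The shares above 0.1136 belong to Player A, Player B, Player C and Player J, contributing 45 each; the remaining 6 contribute 0. Total contributed: 180.
The security fund pays out 8.8 × 180 = 1584.00 in total (split across the unequal shares, but the aggregate is all that matters for the group sum).
The 6 free-riders keep 45 each, adding 270. Group total = 270 + 1584.00 = 1854.00.

1854.00 dollars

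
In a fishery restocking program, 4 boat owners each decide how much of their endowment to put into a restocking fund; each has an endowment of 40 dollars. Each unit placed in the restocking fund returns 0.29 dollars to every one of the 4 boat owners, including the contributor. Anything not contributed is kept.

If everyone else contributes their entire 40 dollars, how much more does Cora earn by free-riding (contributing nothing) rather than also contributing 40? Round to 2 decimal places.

Switching from a contribution of 40 to 0 lets Cora keep an extra 40 dollars, but lowers the restocking fund by 40, which costs Cora their own share of that drop: 0.29 × 40 = 11.60.
Net gain = 40 − 11.60 = 28.40. The private return per contributed unit (0.29) is below 1, so free-riding is indeed the best response regardless of what the others do.

28.40 dollars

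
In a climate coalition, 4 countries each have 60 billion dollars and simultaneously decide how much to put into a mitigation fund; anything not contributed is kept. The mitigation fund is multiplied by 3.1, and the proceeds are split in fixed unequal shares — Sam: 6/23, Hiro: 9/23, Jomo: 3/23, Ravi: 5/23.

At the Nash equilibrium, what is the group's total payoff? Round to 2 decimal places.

Each unit j contributes comes back to j as 3.1 × (j's share), so j prefers to contribute only if that share exceeds 1/3.1 = 0.3226; otherwise keeping the unit dominates.
Hiro alone (share 9/23) is above the threshold, contributing 60; the remaining 3 contribute 0. Total contributed: 60.
The mitigation fund pays out 3.1 × 60 = 186.00 in total (split across the unequal shares, but the aggregate is all that matters for the group sum).
The 3 free-riders keep 60 each, adding 180. Group total = 180 + 186.00 = 366.00.

366.00 billion dollars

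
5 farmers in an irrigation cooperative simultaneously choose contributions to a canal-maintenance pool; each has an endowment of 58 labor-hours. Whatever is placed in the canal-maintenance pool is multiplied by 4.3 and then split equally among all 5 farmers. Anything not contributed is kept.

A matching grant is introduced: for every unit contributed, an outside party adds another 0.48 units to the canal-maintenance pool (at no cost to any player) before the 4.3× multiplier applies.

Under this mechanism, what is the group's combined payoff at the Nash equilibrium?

The effective private return per unit is now 4.3 × 1.48 / 5 = 1.2728 > 1, so every player's dominant strategy flips to full contribution.
At the Nash equilibrium everyone contributes 58. Group total payoff = 4.3 × 1.48 × 290 = 1845.56.

1845.56 labor-hours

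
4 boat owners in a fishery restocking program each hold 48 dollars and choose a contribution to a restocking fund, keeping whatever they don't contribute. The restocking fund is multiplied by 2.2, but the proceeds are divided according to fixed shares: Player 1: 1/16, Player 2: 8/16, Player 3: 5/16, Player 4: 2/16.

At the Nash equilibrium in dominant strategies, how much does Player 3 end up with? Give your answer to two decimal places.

For player j, contributing a unit is worthwhile iff 2.2 × (j's share) ≥ 1, i.e. iff j's share is at least 0.4545.
Player 2 alone (share 8/16) is above the threshold, contributing 48; the remaining 3 contribute 0. Total contributed: 48.
Player 3 keeps 48 and receives 2.2 × 48 × 5/16 = 33.00 from the restocking fund, for a payoff of 81.00.

81.00 dollars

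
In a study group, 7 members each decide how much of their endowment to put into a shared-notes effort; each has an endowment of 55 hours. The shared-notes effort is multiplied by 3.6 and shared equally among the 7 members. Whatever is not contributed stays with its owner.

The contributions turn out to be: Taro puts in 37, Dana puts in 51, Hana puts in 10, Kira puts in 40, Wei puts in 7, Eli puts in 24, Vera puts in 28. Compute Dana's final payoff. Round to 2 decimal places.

Total contributed: 37 + 51 + 10 + 40 + 7 + 24 + 28 = 197.
Each receives 3.6 × 197 / 7 = 101.31 from the shared-notes effort.
Dana keeps 55 − 51 = 4, so Dana's payoff is 4 + 101.31 = 105.31.

105.31 hours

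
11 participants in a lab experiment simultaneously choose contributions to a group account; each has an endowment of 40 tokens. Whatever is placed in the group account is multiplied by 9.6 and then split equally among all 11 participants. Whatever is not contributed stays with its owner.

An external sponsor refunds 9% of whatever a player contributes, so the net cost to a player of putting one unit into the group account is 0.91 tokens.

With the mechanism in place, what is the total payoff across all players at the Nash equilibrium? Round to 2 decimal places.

With the mechanism, a contributed unit returns (9.6/11) / 0.91 = 0.9590 per unit of net cost — still below 1 — so contributing 0 remains dominant for every player.
Everyone keeps their endowment and the group total is 11 × 40 = 440.

440.00 tokens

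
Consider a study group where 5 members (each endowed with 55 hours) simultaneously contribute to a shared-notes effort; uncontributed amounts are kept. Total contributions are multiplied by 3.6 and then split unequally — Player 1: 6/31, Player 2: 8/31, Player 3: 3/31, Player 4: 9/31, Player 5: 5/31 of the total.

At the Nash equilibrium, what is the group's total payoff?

418.00 hours

Each unit j contributes comes back to j as 3.6 × (j's share), so j prefers to contribute only if that share exceeds 1/3.6 = 0.2778; otherwise keeping the unit dominates.
The only share above 0.2778 is Player 4's 9/31, contributing 55; the remaining 4 contribute 0. Total contributed: 55.
The shared-notes effort pays out 3.6 × 55 = 198.00 in total (split across the unequal shares, but the aggregate is all that matters for the group sum).
The 4 free-riders keep 55 each, adding 220. Group total = 220 + 198.00 = 418.00.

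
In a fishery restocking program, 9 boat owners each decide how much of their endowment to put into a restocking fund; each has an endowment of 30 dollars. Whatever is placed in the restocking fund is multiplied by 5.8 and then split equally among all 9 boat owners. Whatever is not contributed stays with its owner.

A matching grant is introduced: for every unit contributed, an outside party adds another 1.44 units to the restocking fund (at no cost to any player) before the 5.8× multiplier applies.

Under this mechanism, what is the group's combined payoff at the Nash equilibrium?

3821.04 dollars

With the mechanism, a contributed unit returns 5.8 × 2.44 / 9 = 1.5724 per unit of net cost to the contributor — now above 1 — so contributing fully is weakly dominant for every player.
So the Nash equilibrium is full contribution by all 9; the group earns 5.8 × 2.44 × 270 = 3821.04.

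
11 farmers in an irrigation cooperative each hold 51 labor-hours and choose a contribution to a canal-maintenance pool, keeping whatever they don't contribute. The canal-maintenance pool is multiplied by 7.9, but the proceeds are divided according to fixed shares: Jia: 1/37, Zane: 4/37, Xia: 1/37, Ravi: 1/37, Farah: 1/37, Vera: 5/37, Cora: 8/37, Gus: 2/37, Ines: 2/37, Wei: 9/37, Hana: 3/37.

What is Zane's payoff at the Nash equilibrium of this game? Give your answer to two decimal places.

181.67 labor-hours

Each unit j contributes comes back to j as 7.9 × (j's share), so j prefers to contribute only if that share exceeds 1/7.9 = 0.1266; otherwise keeping the unit dominates.
The shares above 0.1266 belong to Vera, Cora and Wei, contributing 51 each; the remaining 8 contribute 0. Total contributed: 153.
Zane keeps 51 and receives 7.9 × 153 × 4/37 = 130.67 from the canal-maintenance pool, for a payoff of 181.67.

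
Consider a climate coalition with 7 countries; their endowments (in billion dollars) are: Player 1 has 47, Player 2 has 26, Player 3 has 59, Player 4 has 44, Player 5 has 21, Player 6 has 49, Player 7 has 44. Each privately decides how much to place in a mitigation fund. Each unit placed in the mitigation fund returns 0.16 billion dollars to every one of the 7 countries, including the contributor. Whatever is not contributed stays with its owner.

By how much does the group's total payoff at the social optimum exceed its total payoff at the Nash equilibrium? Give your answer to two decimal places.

The private return per contributed unit is 0.16 < 1 for everyone, so the Nash equilibrium is zero contribution and the group total is Σ E_j = 47 + 26 + 59 + 44 + 21 + 49 + 44 = 290.
Each contributed unit returns 1.120 to the group, so the social optimum is full contribution by everyone: group total = 1.120 × 290 = 324.80.
Efficiency loss = (1.120 − 1) × 290 = 34.80.

34.80 billion dollars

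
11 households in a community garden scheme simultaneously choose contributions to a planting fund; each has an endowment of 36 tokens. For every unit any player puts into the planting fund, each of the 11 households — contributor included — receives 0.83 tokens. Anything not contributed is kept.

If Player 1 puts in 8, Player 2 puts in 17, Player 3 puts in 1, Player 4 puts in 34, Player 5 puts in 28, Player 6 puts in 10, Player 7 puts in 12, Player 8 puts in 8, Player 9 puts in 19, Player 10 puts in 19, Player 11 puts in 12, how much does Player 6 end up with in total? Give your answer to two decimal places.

165.44 tokens

Total contributed: 8 + 17 + 1 + 34 + 28 + 10 + 12 + 8 + 19 + 19 + 12 = 168.
Each receives 0.83 × 168 = 139.44 from the planting fund.
Player 6 keeps 36 − 10 = 26, so Player 6's payoff is 26 + 139.44 = 165.44.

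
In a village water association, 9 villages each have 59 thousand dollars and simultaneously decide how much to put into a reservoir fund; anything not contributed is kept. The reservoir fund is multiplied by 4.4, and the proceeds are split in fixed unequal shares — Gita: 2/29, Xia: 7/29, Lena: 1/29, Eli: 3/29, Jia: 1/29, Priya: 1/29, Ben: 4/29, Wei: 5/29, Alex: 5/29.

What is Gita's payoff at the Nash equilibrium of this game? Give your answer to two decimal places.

For player j, contributing a unit is worthwhile iff 4.4 × (j's share) ≥ 1, i.e. iff j's share is at least 0.2273.
Only Xia (7/29) clears that bar, contributing 59; the remaining 8 contribute 0. Total contributed: 59.
Gita keeps 59 and receives 4.4 × 59 × 2/29 = 17.90 from the reservoir fund, for a payoff of 76.90.

76.90 thousand dollars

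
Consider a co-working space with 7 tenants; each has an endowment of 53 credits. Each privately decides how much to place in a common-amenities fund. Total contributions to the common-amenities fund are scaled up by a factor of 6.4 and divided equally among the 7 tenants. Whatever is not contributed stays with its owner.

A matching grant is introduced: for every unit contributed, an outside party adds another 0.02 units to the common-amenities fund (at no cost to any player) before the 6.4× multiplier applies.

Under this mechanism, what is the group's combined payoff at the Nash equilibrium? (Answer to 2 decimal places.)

371.00 credits

With the mechanism, a contributed unit returns 6.4 × 1.02 / 7 = 0.9326 per unit of net cost — still below 1 — so contributing 0 remains dominant for every player.
At the Nash equilibrium no one contributes; group total payoff = 7 × 53 = 371.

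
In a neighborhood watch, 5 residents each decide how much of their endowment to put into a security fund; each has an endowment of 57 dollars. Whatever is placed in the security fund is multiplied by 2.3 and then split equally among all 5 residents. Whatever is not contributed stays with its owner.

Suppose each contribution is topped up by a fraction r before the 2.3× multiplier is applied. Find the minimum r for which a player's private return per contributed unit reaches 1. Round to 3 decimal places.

With matching at rate r, one contributed unit becomes (1 + r) in the security fund and returns 2.3 × (1 + r) / 5 to the contributor.
Setting this equal to 1: 1 + r = 5/2.3 = 2.1739.
So the minimum matching rate is r = 2.1739 − 1 = 1.174.

1.174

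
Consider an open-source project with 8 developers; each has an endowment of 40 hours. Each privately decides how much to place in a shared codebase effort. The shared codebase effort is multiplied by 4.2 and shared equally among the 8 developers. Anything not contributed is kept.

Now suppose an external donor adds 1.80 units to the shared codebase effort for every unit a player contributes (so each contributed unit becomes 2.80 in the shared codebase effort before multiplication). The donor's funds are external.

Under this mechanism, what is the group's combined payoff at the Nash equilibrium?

3763.20 hours

With the mechanism, a contributed unit returns 4.2 × 2.80 / 8 = 1.4700 per unit of net cost to the contributor — now above 1 — so contributing fully is weakly dominant for every player.
So the Nash equilibrium is full contribution by all 8; the group earns 4.2 × 2.80 × 320 = 3763.20.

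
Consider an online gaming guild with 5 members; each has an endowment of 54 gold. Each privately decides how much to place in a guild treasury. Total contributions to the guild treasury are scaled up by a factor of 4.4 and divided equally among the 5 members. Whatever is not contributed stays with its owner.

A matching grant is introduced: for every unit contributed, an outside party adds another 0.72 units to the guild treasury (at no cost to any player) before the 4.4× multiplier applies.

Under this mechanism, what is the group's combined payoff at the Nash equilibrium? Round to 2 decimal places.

Under the mechanism each unit contributed yields 4.4 × 1.72 / 5 = 1.5136 back to its contributor per unit of net cost, which exceeds 1, making full contribution the dominant choice for everyone.
So the Nash equilibrium is full contribution by all 5; the group earns 4.4 × 1.72 × 270 = 2043.36.

2043.36 gold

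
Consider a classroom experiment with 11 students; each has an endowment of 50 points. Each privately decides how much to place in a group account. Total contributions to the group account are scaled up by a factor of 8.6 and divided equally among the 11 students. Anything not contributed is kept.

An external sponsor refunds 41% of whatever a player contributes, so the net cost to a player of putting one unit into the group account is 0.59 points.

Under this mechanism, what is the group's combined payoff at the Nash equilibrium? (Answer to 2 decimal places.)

With the mechanism, a contributed unit returns (8.6/11) / 0.59 = 1.3251 per unit of net cost to the contributor — now above 1 — so contributing fully is weakly dominant for every player.
At the Nash equilibrium everyone contributes 50. Group total payoff = 11 × (50 × 0.41 + 8.6 × 50) = 4955.50.

4955.50 points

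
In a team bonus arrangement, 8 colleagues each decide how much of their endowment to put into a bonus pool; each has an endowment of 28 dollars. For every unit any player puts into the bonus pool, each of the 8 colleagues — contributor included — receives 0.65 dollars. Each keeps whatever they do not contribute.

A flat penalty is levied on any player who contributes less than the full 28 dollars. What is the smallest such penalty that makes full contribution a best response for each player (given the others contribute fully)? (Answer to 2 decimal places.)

9.80 dollars

Given the others contribute fully, the best deviation is to contribute 0 (any partial contribution still incurs the fine and gives up units whose private return 0.65 is below 1).
Deviating from 28 to 0 saves 28 dollars but forfeits the deviator's share of the drop in the bonus pool: 0.65 × 28 = 18.20.
So the deviation gain is 28 − 18.20 = 9.80, and the fine must be at least 9.80 dollars to wipe it out.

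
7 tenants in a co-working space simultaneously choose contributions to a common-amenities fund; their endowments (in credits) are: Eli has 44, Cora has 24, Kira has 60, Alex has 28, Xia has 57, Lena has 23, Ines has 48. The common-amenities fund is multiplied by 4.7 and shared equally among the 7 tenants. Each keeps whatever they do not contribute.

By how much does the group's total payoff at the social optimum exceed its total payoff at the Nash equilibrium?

1050.80 credits

The private return per contributed unit is 4.7/7 = 0.6714 < 1 for every player regardless of endowment, so the Nash equilibrium is zero contribution and the group total is Σ E_j = 44 + 24 + 60 + 28 + 57 + 23 + 48 = 284.
Each contributed unit returns 4.700 to the group, so the social optimum is full contribution by everyone: group total = 4.700 × 284 = 1334.80.
Efficiency loss = (4.700 − 1) × 284 = 1050.80.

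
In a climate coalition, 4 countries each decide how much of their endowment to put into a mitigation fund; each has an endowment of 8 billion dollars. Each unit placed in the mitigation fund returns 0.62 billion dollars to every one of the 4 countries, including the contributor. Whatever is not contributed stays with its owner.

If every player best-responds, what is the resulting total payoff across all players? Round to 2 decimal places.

The private return per contributed unit is 0.62 < 1, so contributing 0 is dominant for every player. At the Nash equilibrium everyone keeps their 8, and the group total is 4 × 8 = 32.

32.00 billion dollars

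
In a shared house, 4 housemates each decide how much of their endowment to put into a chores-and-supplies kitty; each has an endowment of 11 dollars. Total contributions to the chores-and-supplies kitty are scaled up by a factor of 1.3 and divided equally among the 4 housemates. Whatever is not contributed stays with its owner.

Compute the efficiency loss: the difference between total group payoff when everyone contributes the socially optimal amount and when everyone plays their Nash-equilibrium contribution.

Each contributed unit returns 1.3/4 = 0.3250 to its contributor — below 1 — so contributing 0 is dominant for every player. At the Nash equilibrium everyone keeps their 11, and the group total is 4 × 11 = 44.
Each contributed unit returns 1.300 to the group as a whole (0.3250 to each of 4 players), which exceeds 1, so the social optimum is full contribution: group total = 1.300 × 44 = 57.20.
Efficiency loss = 57.20 − 44 = 13.20.

13.20 dollars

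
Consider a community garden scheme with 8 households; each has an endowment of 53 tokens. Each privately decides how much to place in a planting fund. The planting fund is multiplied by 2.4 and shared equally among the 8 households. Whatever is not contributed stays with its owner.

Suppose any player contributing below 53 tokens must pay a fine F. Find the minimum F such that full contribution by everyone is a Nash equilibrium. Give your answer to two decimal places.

Given the others contribute fully, the best deviation is to contribute 0 (any partial contribution still incurs the fine and gives up units whose private return 0.3000 is below 1).
Deviating from 53 to 0 saves 53 tokens but forfeits the deviator's share of the drop in the planting fund: 2.4/8 × 53 = 15.90.
So the deviation gain is 53 − 15.90 = 37.10, and the fine must be at least 37.10 tokens to wipe it out.

37.10 tokens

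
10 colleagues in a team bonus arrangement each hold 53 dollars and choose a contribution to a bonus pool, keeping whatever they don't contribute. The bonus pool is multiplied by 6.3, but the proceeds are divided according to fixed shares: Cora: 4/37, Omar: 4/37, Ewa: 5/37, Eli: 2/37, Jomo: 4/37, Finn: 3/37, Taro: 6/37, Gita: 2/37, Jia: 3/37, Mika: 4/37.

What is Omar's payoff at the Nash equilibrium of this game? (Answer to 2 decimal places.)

89.10 dollars

A player with share s gets back 6.3·s per unit contributed, so full contribution is dominant for anyone with s > 1/6.3 = 0.1587 and zero contribution is dominant for anyone below.
The only share above 0.1587 is Taro's 6/37, contributing 53; the remaining 9 contribute 0. Total contributed: 53.
Omar keeps 53 and receives 6.3 × 53 × 4/37 = 36.10 from the bonus pool, for a payoff of 89.10.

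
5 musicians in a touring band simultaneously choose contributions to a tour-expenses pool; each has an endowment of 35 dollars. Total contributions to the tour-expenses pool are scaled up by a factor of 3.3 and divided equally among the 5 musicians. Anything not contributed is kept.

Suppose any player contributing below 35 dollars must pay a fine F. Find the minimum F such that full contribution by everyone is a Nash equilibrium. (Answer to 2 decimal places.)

11.90 dollars

Given the others contribute fully, the best deviation is to contribute 0 (any partial contribution still incurs the fine and gives up units whose private return 0.6600 is below 1).
Deviating from 35 to 0 saves 35 dollars but forfeits the deviator's share of the drop in the tour-expenses pool: 3.3/5 × 35 = 23.10.
So the deviation gain is 35 − 23.10 = 11.90, and the fine must be at least 11.90 dollars to wipe it out.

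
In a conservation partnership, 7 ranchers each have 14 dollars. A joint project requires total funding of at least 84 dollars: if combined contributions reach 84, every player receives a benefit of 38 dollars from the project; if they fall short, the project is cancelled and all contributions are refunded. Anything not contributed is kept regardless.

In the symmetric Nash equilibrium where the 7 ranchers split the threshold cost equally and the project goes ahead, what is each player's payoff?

Equal share of the threshold: 84/7 = 12.
At this profile no one gains by cutting their contribution: any cut drops the total below 84, the project is cancelled, contributions are refunded, and the deviator ends with 14, which is less than 14 − 12 + 38 = 40. Contributing more than 12 just wastes the excess. So contributing exactly 12 is a best response.
Each player's payoff: 14 − 12 + 38 = 40.

40 dollars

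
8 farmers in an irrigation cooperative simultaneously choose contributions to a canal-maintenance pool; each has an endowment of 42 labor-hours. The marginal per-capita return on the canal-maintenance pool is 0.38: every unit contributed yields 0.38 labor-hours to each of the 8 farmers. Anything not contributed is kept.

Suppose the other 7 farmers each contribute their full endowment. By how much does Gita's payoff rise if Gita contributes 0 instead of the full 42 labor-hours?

Switching from a contribution of 42 to 0 lets Gita keep an extra 42 labor-hours, but lowers the canal-maintenance pool by 42, which costs Gita their own share of that drop: 0.38 × 42 = 15.96.
Net gain = 42 − 15.96 = 26.04. The private return per contributed unit (0.38) is below 1, so free-riding is indeed the best response regardless of what the others do.

26.04 labor-hours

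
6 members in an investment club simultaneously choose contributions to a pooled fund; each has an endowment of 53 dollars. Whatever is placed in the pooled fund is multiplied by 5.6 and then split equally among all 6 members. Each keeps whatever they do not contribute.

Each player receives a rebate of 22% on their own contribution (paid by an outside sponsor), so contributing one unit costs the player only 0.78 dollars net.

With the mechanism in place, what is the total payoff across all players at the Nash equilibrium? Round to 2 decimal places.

Under the mechanism each unit contributed yields (5.6/6) / 0.78 = 1.1966 back to its contributor per unit of net cost, which exceeds 1, making full contribution the dominant choice for everyone.
So the Nash equilibrium is full contribution by all 6; the group earns 6 × (53 × 0.22 + 5.6 × 53) = 1850.76.

1850.76 dollars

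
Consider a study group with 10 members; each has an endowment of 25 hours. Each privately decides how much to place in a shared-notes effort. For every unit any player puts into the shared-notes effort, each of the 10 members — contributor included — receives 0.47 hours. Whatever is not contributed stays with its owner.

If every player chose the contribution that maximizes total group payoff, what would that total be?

1175.00 hours

Each contributed unit returns 4.700 to the group as a whole (0.47 to each of 10 players), which exceeds 1, so the social optimum is full contribution: group total = 4.700 × 250 = 1175.00.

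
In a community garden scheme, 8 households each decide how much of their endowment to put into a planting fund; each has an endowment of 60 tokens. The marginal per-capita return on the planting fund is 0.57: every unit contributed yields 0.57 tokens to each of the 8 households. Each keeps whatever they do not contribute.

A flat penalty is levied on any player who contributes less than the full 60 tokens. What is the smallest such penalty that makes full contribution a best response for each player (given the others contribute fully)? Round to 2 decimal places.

25.80 tokens

Given the others contribute fully, the best deviation is to contribute 0 (any partial contribution still incurs the fine and gives up units whose private return 0.57 is below 1).
Deviating from 60 to 0 saves 60 tokens but forfeits the deviator's share of the drop in the planting fund: 0.57 × 60 = 34.20.
So the deviation gain is 60 − 34.20 = 25.80, and the fine must be at least 25.80 tokens to wipe it out.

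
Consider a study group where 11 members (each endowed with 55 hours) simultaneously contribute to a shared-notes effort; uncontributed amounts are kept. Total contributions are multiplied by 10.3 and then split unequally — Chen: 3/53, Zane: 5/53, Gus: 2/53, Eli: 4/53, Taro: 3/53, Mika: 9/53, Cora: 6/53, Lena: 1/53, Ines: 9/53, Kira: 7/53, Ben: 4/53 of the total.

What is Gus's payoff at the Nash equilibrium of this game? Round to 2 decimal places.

140.51 hours

Each unit j contributes comes back to j as 10.3 × (j's share), so j prefers to contribute only if that share exceeds 1/10.3 = 0.0971; otherwise keeping the unit dominates.
Mika, Cora, Ines and Kira clear that bar, contributing 55 each; the remaining 7 contribute 0. Total contributed: 220.
Gus keeps 55 and receives 10.3 × 220 × 2/53 = 85.51 from the shared-notes effort, for a payoff of 140.51.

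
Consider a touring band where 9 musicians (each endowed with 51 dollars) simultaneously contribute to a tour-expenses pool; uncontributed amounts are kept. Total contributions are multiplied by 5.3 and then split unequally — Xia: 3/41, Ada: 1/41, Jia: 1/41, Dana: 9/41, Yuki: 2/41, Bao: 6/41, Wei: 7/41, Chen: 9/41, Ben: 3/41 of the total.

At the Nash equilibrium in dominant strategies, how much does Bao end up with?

130.11 dollars

Player j's private return per contributed unit is 5.3 × (j's share). Contributing is weakly dominant for j when that share is at least 1/5.3 = 0.1887, and contributing 0 is dominant otherwise.
The shares above 0.1887 belong to Dana and Chen, contributing 51 each; the remaining 7 contribute 0. Total contributed: 102.
Bao keeps 51 and receives 5.3 × 102 × 6/41 = 79.11 from the tour-expenses pool, for a payoff of 130.11.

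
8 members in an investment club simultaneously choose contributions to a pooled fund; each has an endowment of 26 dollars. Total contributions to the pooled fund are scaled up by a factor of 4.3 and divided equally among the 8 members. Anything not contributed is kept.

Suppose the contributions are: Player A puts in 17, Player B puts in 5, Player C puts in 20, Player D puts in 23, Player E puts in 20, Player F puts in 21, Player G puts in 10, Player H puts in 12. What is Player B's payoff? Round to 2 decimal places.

Total contributed: 17 + 5 + 20 + 23 + 20 + 21 + 10 + 12 = 128.
Each receives 4.3 × 128 / 8 = 68.80 from the pooled fund.
Player B keeps 26 − 5 = 21, so Player B's payoff is 21 + 68.80 = 89.80.

89.80 dollars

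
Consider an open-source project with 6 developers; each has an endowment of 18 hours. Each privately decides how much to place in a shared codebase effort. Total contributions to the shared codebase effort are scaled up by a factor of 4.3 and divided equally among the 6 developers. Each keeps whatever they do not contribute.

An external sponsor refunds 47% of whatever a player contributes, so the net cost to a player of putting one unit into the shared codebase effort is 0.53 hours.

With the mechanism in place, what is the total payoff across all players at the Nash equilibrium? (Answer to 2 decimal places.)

515.16 hours

The effective private return per unit is now (4.3/6) / 0.53 = 1.3522 > 1, so every player's dominant strategy flips to full contribution.
At the Nash equilibrium everyone contributes 18. Group total payoff = 6 × (18 × 0.47 + 4.3 × 18) = 515.16.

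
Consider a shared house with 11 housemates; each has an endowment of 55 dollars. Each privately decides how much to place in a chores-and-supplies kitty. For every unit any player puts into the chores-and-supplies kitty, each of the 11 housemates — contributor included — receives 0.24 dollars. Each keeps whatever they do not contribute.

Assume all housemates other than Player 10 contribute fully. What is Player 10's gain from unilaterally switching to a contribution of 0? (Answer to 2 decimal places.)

Switching from a contribution of 55 to 0 lets Player 10 keep an extra 55 dollars, but lowers the chores-and-supplies kitty by 55, which costs Player 10 their own share of that drop: 0.24 × 55 = 13.20.
Net gain = 55 − 13.20 = 41.80. The private return per contributed unit (0.24) is below 1, so free-riding is indeed the best response regardless of what the others do.

41.80 dollars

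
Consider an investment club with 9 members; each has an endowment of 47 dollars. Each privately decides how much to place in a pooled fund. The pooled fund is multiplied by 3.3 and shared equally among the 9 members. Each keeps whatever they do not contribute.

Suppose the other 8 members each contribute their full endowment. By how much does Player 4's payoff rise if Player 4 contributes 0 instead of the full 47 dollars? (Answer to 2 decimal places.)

29.77 dollars

Switching from a contribution of 47 to 0 lets Player 4 keep an extra 47 dollars, but lowers the pooled fund by 47, which costs Player 4 their own share of that drop: 3.3/9 × 47 = 17.23.
Net gain = 47 − 17.23 = 29.77. The private return per contributed unit (0.3667) is below 1, so free-riding is indeed the best response regardless of what the others do.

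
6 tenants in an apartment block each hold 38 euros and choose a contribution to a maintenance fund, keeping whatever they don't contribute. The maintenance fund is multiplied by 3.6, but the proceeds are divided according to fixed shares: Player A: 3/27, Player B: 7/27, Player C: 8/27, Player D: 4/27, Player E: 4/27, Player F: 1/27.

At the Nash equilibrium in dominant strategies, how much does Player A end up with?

Each unit j contributes comes back to j as 3.6 × (j's share), so j prefers to contribute only if that share exceeds 1/3.6 = 0.2778; otherwise keeping the unit dominates.
Player C alone (share 8/27) is above the threshold, contributing 38; the remaining 5 contribute 0. Total contributed: 38.
Player A keeps 38 and receives 3.6 × 38 × 3/27 = 15.20 from the maintenance fund, for a payoff of 53.20.

53.20 euros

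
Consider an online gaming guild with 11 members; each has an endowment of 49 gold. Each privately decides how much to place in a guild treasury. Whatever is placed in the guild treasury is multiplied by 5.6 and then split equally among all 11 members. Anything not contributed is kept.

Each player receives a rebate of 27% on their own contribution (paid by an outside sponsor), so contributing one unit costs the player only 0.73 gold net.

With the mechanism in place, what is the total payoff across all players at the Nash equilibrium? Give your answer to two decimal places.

With the mechanism, a contributed unit returns (5.6/11) / 0.73 = 0.6974 per unit of net cost — still below 1 — so contributing 0 remains dominant for every player.
Everyone keeps their endowment and the group total is 11 × 49 = 539.

539.00 gold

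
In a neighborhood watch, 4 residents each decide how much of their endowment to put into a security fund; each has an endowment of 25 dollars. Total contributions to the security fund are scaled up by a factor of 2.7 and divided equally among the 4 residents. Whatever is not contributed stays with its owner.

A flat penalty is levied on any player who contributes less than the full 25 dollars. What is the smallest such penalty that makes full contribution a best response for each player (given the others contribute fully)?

8.13 dollars

Given the others contribute fully, the best deviation is to contribute 0 (any partial contribution still incurs the fine and gives up units whose private return 0.6750 is below 1).
Deviating from 25 to 0 saves 25 dollars but forfeits the deviator's share of the drop in the security fund: 2.7/4 × 25 = 16.87.
So the deviation gain is 25 − 16.87 = 8.13, and the fine must be at least 8.13 dollars to wipe it out.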